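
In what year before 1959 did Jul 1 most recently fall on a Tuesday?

1958

From one year to the next, a fixed date's weekday advances by 1, or by 2 when a Feb 29 lies between the two dates.
1959: July 1 is Wednesday.
1958: Tuesday (−1)
Jul 1 falls on a Tuesday in 1958.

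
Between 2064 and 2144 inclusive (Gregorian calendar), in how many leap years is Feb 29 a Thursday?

Leap years in 2064–2144: 20 of them.
Feb 29 weekday advances by 5 (mod 7) from one leap year to the next four years later (or differs when a century non-leap intervenes).
Leap-day weekdays: 2064:Fri 2068:Wed 2072:Mon 2076:Sat 2080:Thu✓ 2084:Tue 2088:Sun 2092:Fri 2096:Wed 2104:Fri 2108:Wed 2112:Mon 2116:Sat 2120:Thu✓ 2124:Tue 2128:Sun 2132:Fri 2136:Wed 2140:Mon 2144:Sat
Thursday: 2080, 2120 → 2.

2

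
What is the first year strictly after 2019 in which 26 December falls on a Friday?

2025

From one year to the next, a fixed date's weekday advances by 1, or by 2 when a Feb 29 lies between the two dates.
2019: December 26 is Thursday.
2020: Saturday (+2)
2021: Sunday (+1)
2022: Monday (+1)
2023: Tuesday (+1)
2024: Thursday (+2)
2025: Friday (+1)
26 December falls on a Friday in 2025.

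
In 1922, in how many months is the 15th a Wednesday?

Check the 15th of each month of 1922: Jan 15: Sun, Feb 15: Wed, Mar 15: Wed, Apr 15: Sat, May 15: Mon, Jun 15: Thu, Jul 15: Sat, Aug 15: Tue, Sep 15: Fri, Oct 15: Sun, Nov 15: Wed, Dec 15: Fri.
Wednesday occurs in February, March, November — 3 months.

3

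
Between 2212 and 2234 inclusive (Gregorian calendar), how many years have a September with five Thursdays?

7

September has 30 days; it has five Thursdays when Thursday falls among the first (month-length − 28) days — i.e. when September 1 is one of Thursday/Wednesday.
September 1 by year: 2212:Tue 2213:Wed✓ 2214:Thu✓ 2215:Fri 2216:Sun 2217:Mon 2218:Tue 2219:Wed✓ 2220:Fri 2221:Sat 2222:Sun 2223:Mon 2224:Wed✓ 2225:Thu✓ 2226:Fri 2227:Sat 2228:Mon 2229:Tue 2230:Wed✓ 2231:Thu✓ 2232:Sat 2233:Sun 2234:Mon
Years with five Thursdays: 2213, 2214, 2219, 2224, 2225, 2230, 2231 → 7.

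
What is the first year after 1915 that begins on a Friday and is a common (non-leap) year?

1926

Jan 1 advances by 2 weekdays after a leap year and by 1 after a common year.
1915: Jan 1 is Friday.
1916: Saturday (leap)
1917: Monday
1918: Tuesday
1919: Wednesday
1920: Thursday (leap)
1921: Saturday
1922: Sunday
1923: Monday
1924: Tuesday (leap)
1925: Thursday
1926: Friday
1926 begins on a Friday and is a common year.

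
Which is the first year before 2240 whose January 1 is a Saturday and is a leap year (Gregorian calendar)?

Jan 1 advances by 2 weekdays after a leap year and by 1 after a common year.
2240: Jan 1 is Wednesday (leap).
2239: Tuesday
2238: Monday
2237: Sunday
2236: Friday (leap)
2235: Thursday
2234: Wednesday
2233: Tuesday
2232: Sunday (leap)
2231: Saturday
2230: Friday
2229: Thursday
2228: Tuesday (leap)
2227: Monday
2226: Sunday
2225: Saturday
2224: Thursday (leap)
2223: Wednesday
2222: Tuesday
2221: Monday
2220: Saturday (leap)
2220 begins on a Saturday and is a leap year.

2220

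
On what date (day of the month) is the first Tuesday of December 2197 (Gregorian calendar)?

December 1, 2197 is a Friday, so the first Tuesday is the 5th.
The first Tuesday is 5 + 0 = 5.

5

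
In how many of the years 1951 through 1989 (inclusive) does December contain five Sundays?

December has 31 days; it has five Sundays when Sunday falls among the first (month-length − 28) days — i.e. when December 1 is one of Sunday/Saturday/Friday.
December 1 by year: 1951:Sat✓ 1952:Mon 1953:Tue 1954:Wed 1955:Thu 1956:Sat✓ 1957:Sun✓ 1958:Mon 1959:Tue 1960:Thu 1961:Fri✓ 1962:Sat✓ 1963:Sun✓ 1964:Tue 1965:Wed …(9 more)… 1975:Mon 1976:Wed 1977:Thu 1978:Fri✓ 1979:Sat✓ 1980:Mon 1981:Tue 1982:Wed 1983:Thu 1984:Sat✓ 1985:Sun✓ 1986:Mon 1987:Tue 1988:Thu 1989:Fri✓
Years with five Sundays: 1951, 1956, 1957, 1961, 1962, 1963, 1967, 1968, 1972, 1973, 1974, 1978, 1979, 1984, 1985, 1989 → 16.

16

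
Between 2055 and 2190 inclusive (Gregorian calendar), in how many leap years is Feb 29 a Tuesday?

Leap years in 2055–2190: 33 of them.
Feb 29 weekday advances by 5 (mod 7) from one leap year to the next four years later (or differs when a century non-leap intervenes).
Leap-day weekdays: 2056:Tue✓ 2060:Sun 2064:Fri 2068:Wed 2072:Mon 2076:Sat 2080:Thu 2084:Tue✓ 2088:Sun 2092:Fri 2096:Wed 2104:Fri 2108:Wed …(7 more)… 2140:Mon 2144:Sat 2148:Thu 2152:Tue✓ 2156:Sun 2160:Fri 2164:Wed 2168:Mon 2172:Sat 2176:Thu 2180:Tue✓ 2184:Sun 2188:Fri
Tuesday: 2056, 2084, 2124, 2152, 2180 → 5.

5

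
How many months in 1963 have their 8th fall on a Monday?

2

Check the 8th of each month of 1963: Jan 8: Tue, Feb 8: Fri, Mar 8: Fri, Apr 8: Mon, May 8: Wed, Jun 8: Sat, Jul 8: Mon, Aug 8: Thu, Sep 8: Sun, Oct 8: Tue, Nov 8: Fri, Dec 8: Sun.
Monday occurs in April, July — 2 months.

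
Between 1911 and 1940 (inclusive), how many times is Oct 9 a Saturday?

4

Track Oct 9's weekday year by year (advancing +1, or +2 across a Feb 29):
  1911: Mon  1912: Wed (+2)  1913: Thu (+1)  1914: Fri (+1)  1915: Sat (+1) ✓
  1916: Mon (+2)  1917: Tue (+1)  1918: Wed (+1)  1919: Thu (+1)  1920: Sat (+2) ✓
  1921: Sun (+1)  1922: Mon (+1)  1923: Tue (+1)  1924: Thu (+2)  1925: Fri (+1)
  1926: Sat (+1) ✓  1927: Sun (+1)  1928: Tue (+2)  1929: Wed (+1)  1930: Thu (+1)
  1931: Fri (+1)  1932: Sun (+2)  1933: Mon (+1)  1934: Tue (+1)  1935: Wed (+1)
  1936: Fri (+2)  1937: Sat (+1) ✓  1938: Sun (+1)  1939: Mon (+1)  1940: Wed (+2)
Saturday years: 1915, 1920, 1926, 1937 — 4 in total.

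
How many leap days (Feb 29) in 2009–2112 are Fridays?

Leap years in 2009–2112: 25 of them.
Feb 29 weekday advances by 5 (mod 7) from one leap year to the next four years later (or differs when a century non-leap intervenes).
Leap-day weekdays: 2012:Wed 2016:Mon 2020:Sat 2024:Thu 2028:Tue 2032:Sun 2036:Fri✓ 2040:Wed 2044:Mon 2048:Sat 2052:Thu 2056:Tue 2060:Sun 2064:Fri✓ 2068:Wed 2072:Mon 2076:Sat 2080:Thu 2084:Tue 2088:Sun 2092:Fri✓ 2096:Wed 2104:Fri✓ 2108:Wed 2112:Mon
Friday: 2036, 2064, 2092, 2104 → 4.

4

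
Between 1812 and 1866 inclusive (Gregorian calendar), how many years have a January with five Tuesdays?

23

January has 31 days; it has five Tuesdays when Tuesday falls among the first (month-length − 28) days — i.e. when January 1 is one of Tuesday/Monday/Sunday.
January 1 by year: 1812:Wed 1813:Fri 1814:Sat 1815:Sun✓ 1816:Mon✓ 1817:Wed 1818:Thu 1819:Fri 1820:Sat 1821:Mon✓ 1822:Tue✓ 1823:Wed 1824:Thu 1825:Sat 1826:Sun✓ …(25 more)… 1852:Thu 1853:Sat 1854:Sun✓ 1855:Mon✓ 1856:Tue✓ 1857:Thu 1858:Fri 1859:Sat 1860:Sun✓ 1861:Tue✓ 1862:Wed 1863:Thu 1864:Fri 1865:Sun✓ 1866:Mon✓
Years with five Tuesdays: 1815, 1816, 1821, 1822, 1826, 1827, 1828, 1832, 1833, 1837, 1838, 1839, 1843, 1844, 1849, 1850, 1854, 1855, 1856, 1860, 1861, 1865, 1866 → 23.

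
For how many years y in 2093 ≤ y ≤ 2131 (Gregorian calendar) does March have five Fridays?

March has 31 days; it has five Fridays when Friday falls among the first (month-length − 28) days — i.e. when March 1 is one of Friday/Thursday/Wednesday.
March 1 by year: 2093:Sun 2094:Mon 2095:Tue 2096:Thu✓ 2097:Fri✓ 2098:Sat 2099:Sun 2100:Mon 2101:Tue 2102:Wed✓ 2103:Thu✓ 2104:Sat 2105:Sun 2106:Mon 2107:Tue …(9 more)… 2117:Mon 2118:Tue 2119:Wed✓ 2120:Fri✓ 2121:Sat 2122:Sun 2123:Mon 2124:Wed✓ 2125:Thu✓ 2126:Fri✓ 2127:Sat 2128:Mon 2129:Tue 2130:Wed✓ 2131:Thu✓
Years with five Fridays: 2096, 2097, 2102, 2103, 2108, 2109, 2113, 2114, 2115, 2119, 2120, 2124, 2125, 2126, 2130, 2131 → 16.

16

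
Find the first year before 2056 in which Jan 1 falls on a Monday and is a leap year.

2052

Jan 1 advances by 2 weekdays after a leap year and by 1 after a common year.
2056: Jan 1 is Saturday (leap).
2055: Friday
2054: Thursday
2053: Wednesday
2052: Monday (leap)
2052 begins on a Monday and is a leap year.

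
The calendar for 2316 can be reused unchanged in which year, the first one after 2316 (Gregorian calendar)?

2344

Two years share a calendar iff Jan 1 falls on the same weekday and both are leap or both are common. 2316: Jan 1 is Saturday, leap year.
2317: Jan 1 Monday, common
2318: Jan 1 Tuesday, common
2319: Jan 1 Wednesday, common
2320: Jan 1 Thursday, leap
2321: Jan 1 Saturday, common
2322: Jan 1 Sunday, common
2323: Jan 1 Monday, common
2324: Jan 1 Tuesday, leap
2325: Jan 1 Thursday, common
2326: Jan 1 Friday, common
2327: Jan 1 Saturday, common
2328: Jan 1 Sunday, leap
2329: Jan 1 Tuesday, common
2330: Jan 1 Wednesday, common
2331: Jan 1 Thursday, common
2332: Jan 1 Friday, leap
2333: Jan 1 Sunday, common
2334: Jan 1 Monday, common
2335: Jan 1 Tuesday, common
2336: Jan 1 Wednesday, leap
2337: Jan 1 Friday, common
2338: Jan 1 Saturday, common
2339: Jan 1 Sunday, common
2340: Jan 1 Monday, leap
2341: Jan 1 Wednesday, common
2342: Jan 1 Thursday, common
2343: Jan 1 Friday, common
2344: Jan 1 Saturday, leap
2344 matches on both conditions.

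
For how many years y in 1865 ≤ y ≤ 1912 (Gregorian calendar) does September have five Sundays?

15

September has 30 days; it has five Sundays when Sunday falls among the first (month-length − 28) days — i.e. when September 1 is one of Sunday/Saturday.
September 1 by year: 1865:Fri 1866:Sat✓ 1867:Sun✓ 1868:Tue 1869:Wed 1870:Thu 1871:Fri 1872:Sun✓ 1873:Mon 1874:Tue 1875:Wed 1876:Fri 1877:Sat✓ 1878:Sun✓ 1879:Mon …(18 more)… 1898:Thu 1899:Fri 1900:Sat✓ 1901:Sun✓ 1902:Mon 1903:Tue 1904:Thu 1905:Fri 1906:Sat✓ 1907:Sun✓ 1908:Tue 1909:Wed 1910:Thu 1911:Fri 1912:Sun✓
Years with five Sundays: 1866, 1867, 1872, 1877, 1878, 1883, 1888, 1889, 1894, 1895, 1900, 1901, 1906, 1907, 1912 → 15.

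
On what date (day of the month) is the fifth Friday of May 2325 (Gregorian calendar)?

29

May 1, 2325 is a Friday, so the first Friday is the 1st.
The fifth Friday is 1 + 28 = 29.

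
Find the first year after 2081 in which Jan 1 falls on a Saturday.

Jan 1 advances by 2 weekdays after a leap year and by 1 after a common year.
2081: Jan 1 is Wednesday.
2082: Thursday
2083: Friday
2084: Saturday (leap)
2084 begins on a Saturday

2084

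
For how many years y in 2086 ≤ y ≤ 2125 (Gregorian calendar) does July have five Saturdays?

July has 31 days; it has five Saturdays when Saturday falls among the first (month-length − 28) days — i.e. when July 1 is one of Saturday/Friday/Thursday.
July 1 by year: 2086:Mon 2087:Tue 2088:Thu✓ 2089:Fri✓ 2090:Sat✓ 2091:Sun 2092:Tue 2093:Wed 2094:Thu✓ 2095:Fri✓ 2096:Sun 2097:Mon 2098:Tue 2099:Wed 2100:Thu✓ …(10 more)… 2111:Wed 2112:Fri✓ 2113:Sat✓ 2114:Sun 2115:Mon 2116:Wed 2117:Thu✓ 2118:Fri✓ 2119:Sat✓ 2120:Mon 2121:Tue 2122:Wed 2123:Thu✓ 2124:Sat✓ 2125:Sun
Years with five Saturdays: 2088, 2089, 2090, 2094, 2095, 2100, 2101, 2102, 2106, 2107, 2112, 2113, 2117, 2118, 2119, 2123, 2124 → 17.

17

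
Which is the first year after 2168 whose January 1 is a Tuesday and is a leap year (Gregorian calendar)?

2188

Jan 1 advances by 2 weekdays after a leap year and by 1 after a common year.
2168: Jan 1 is Friday (leap).
2169: Sunday
2170: Monday
2171: Tuesday
2172: Wednesday (leap)
2173: Friday
2174: Saturday
2175: Sunday
2176: Monday (leap)
2177: Wednesday
2178: Thursday
2179: Friday
2180: Saturday (leap)
2181: Monday
2182: Tuesday
2183: Wednesday
2184: Thursday (leap)
2185: Saturday
2186: Sunday
2187: Monday
2188: Tuesday (leap)
2188 begins on a Tuesday and is a leap year.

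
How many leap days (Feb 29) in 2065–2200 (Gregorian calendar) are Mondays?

5

Leap years in 2065–2200: 32 of them.
Feb 29 weekday advances by 5 (mod 7) from one leap year to the next four years later (or differs when a century non-leap intervenes).
Leap-day weekdays: 2068:Wed 2072:Mon✓ 2076:Sat 2080:Thu 2084:Tue 2088:Sun 2092:Fri 2096:Wed 2104:Fri 2108:Wed 2112:Mon✓ 2116:Sat 2120:Thu …(6 more)… 2148:Thu 2152:Tue 2156:Sun 2160:Fri 2164:Wed 2168:Mon✓ 2172:Sat 2176:Thu 2180:Tue 2184:Sun 2188:Fri 2192:Wed 2196:Mon✓
Monday: 2072, 2112, 2140, 2168, 2196 → 5.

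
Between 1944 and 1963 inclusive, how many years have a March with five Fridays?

10

March has 31 days; it has five Fridays when Friday falls among the first (month-length − 28) days — i.e. when March 1 is one of Friday/Thursday/Wednesday.
March 1 by year: 1944:Wed✓ 1945:Thu✓ 1946:Fri✓ 1947:Sat 1948:Mon 1949:Tue 1950:Wed✓ 1951:Thu✓ 1952:Sat 1953:Sun 1954:Mon 1955:Tue 1956:Thu✓ 1957:Fri✓ 1958:Sat 1959:Sun 1960:Tue 1961:Wed✓ 1962:Thu✓ 1963:Fri✓
Years with five Fridays: 1944, 1945, 1946, 1950, 1951, 1956, 1957, 1961, 1962, 1963 → 10.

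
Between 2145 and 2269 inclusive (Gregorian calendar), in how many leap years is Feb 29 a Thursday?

Leap years in 2145–2269: 30 of them.
Feb 29 weekday advances by 5 (mod 7) from one leap year to the next four years later (or differs when a century non-leap intervenes).
Leap-day weekdays: 2148:Thu✓ 2152:Tue 2156:Sun 2160:Fri 2164:Wed 2168:Mon 2172:Sat 2176:Thu✓ 2180:Tue 2184:Sun 2188:Fri 2192:Wed 2196:Mon …(4 more)… 2220:Tue 2224:Sun 2228:Fri 2232:Wed 2236:Mon 2240:Sat 2244:Thu✓ 2248:Tue 2252:Sun 2256:Fri 2260:Wed 2264:Mon 2268:Sat
Thursday: 2148, 2176, 2216, 2244 → 4.

4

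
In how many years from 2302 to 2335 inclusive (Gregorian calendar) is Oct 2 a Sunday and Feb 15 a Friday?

Check each year's weekday for Oct 2 and Feb 15:
  2302: Thu/Sat  2303: Fri/Sun  2304: Sun/Mon  2305: Mon/Wed  2306: Tue/Thu  2307: Wed/Fri  2308: Fri/Sat  2309: Sat/Mon  2310: Sun/Tue  2311: Mon/Wed  2312: Wed/Thu  2313: Thu/Sat  2314: Fri/Sun  2315: Sat/Mon  …(6 more)…  2322: Mon/Wed  2323: Tue/Thu  2324: Thu/Fri  2325: Fri/Sun  2326: Sat/Mon  2327: Sun/Tue  2328: Tue/Wed  2329: Wed/Fri  2330: Thu/Sat  2331: Fri/Sun  2332: Sun/Mon  2333: Mon/Wed  2334: Tue/Thu  2335: Wed/Fri
Both conditions hold in: no year — 0.

0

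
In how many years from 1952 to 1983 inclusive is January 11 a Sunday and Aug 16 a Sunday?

4

Check each year's weekday for January 11 and Aug 16:
  1952: Fri/Sat  1953: Sun/Sun ✓  1954: Mon/Mon  1955: Tue/Tue  1956: Wed/Thu  1957: Fri/Fri  1958: Sat/Sat  1959: Sun/Sun ✓  1960: Mon/Tue  1961: Wed/Wed  1962: Thu/Thu  1963: Fri/Fri  1964: Sat/Sun  1965: Mon/Mon  …(4 more)…  1970: Sun/Sun ✓  1971: Mon/Mon  1972: Tue/Wed  1973: Thu/Thu  1974: Fri/Fri  1975: Sat/Sat  1976: Sun/Mon  1977: Tue/Tue  1978: Wed/Wed  1979: Thu/Thu  1980: Fri/Sat  1981: Sun/Sun ✓  1982: Mon/Mon  1983: Tue/Tue
Both conditions hold in: 1953, 1959, 1970, 1981 — 4.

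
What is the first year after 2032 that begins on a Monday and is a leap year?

Jan 1 advances by 2 weekdays after a leap year and by 1 after a common year.
2032: Jan 1 is Thursday (leap).
2033: Saturday
2034: Sunday
2035: Monday
2036: Tuesday (leap)
2037: Thursday
2038: Friday
2039: Saturday
2040: Sunday (leap)
2041: Tuesday
2042: Wednesday
2043: Thursday
2044: Friday (leap)
2045: Sunday
2046: Monday
2047: Tuesday
2048: Wednesday (leap)
2049: Friday
2050: Saturday
2051: Sunday
2052: Monday (leap)
2052 begins on a Monday and is a leap year.

2052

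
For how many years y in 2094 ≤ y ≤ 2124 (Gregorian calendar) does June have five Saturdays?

8

June has 30 days; it has five Saturdays when Saturday falls among the first (month-length − 28) days — i.e. when June 1 is one of Saturday/Friday.
June 1 by year: 2094:Tue 2095:Wed 2096:Fri✓ 2097:Sat✓ 2098:Sun 2099:Mon 2100:Tue 2101:Wed 2102:Thu 2103:Fri✓ 2104:Sun 2105:Mon 2106:Tue 2107:Wed 2108:Fri✓ 2109:Sat✓ 2110:Sun 2111:Mon 2112:Wed 2113:Thu 2114:Fri✓ 2115:Sat✓ 2116:Mon 2117:Tue 2118:Wed 2119:Thu 2120:Sat✓ 2121:Sun 2122:Mon 2123:Tue 2124:Thu
Years with five Saturdays: 2096, 2097, 2103, 2108, 2109, 2114, 2115, 2120 → 8.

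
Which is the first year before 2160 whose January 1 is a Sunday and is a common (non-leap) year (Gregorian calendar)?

Jan 1 advances by 2 weekdays after a leap year and by 1 after a common year.
2160: Jan 1 is Tuesday (leap).
2159: Monday
2158: Sunday
2158 begins on a Sunday and is a common year.

2158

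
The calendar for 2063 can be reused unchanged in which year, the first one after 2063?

Two years share a calendar iff Jan 1 falls on the same weekday and both are leap or both are common. 2063: Jan 1 is Monday, common year.
2064: Jan 1 Tuesday, leap
2065: Jan 1 Thursday, common
2066: Jan 1 Friday, common
2067: Jan 1 Saturday, common
2068: Jan 1 Sunday, leap
2069: Jan 1 Tuesday, common
2070: Jan 1 Wednesday, common
2071: Jan 1 Thursday, common
2072: Jan 1 Friday, leap
2073: Jan 1 Sunday, common
2074: Jan 1 Monday, common
2074 matches on both conditions.

2074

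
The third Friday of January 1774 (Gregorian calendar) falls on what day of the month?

21

January 1, 1774 is a Saturday, so the first Friday is the 7th.
The third Friday is 7 + 14 = 21.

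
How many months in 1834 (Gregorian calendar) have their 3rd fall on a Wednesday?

2

Check the 3rd of each month of 1834: Jan 3: Fri, Feb 3: Mon, Mar 3: Mon, Apr 3: Thu, May 3: Sat, Jun 3: Tue, Jul 3: Thu, Aug 3: Sun, Sep 3: Wed, Oct 3: Fri, Nov 3: Mon, Dec 3: Wed.
Wednesday occurs in September, December — 2 months.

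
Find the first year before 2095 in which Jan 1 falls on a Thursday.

Jan 1 advances by 2 weekdays after a leap year and by 1 after a common year.
2095: Jan 1 is Saturday.
2094: Friday
2093: Thursday
2093 begins on a Thursday

2093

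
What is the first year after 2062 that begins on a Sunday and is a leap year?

2068

Jan 1 advances by 2 weekdays after a leap year and by 1 after a common year.
2062: Jan 1 is Sunday.
2063: Monday
2064: Tuesday (leap)
2065: Thursday
2066: Friday
2067: Saturday
2068: Sunday (leap)
2068 begins on a Sunday and is a leap year.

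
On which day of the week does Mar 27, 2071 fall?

January 1, 2071 is a Thursday.
March 27 is day 86 of the year, i.e. 85 days after Jan 1.
85 mod 7 = 1, so advance 1 weekday from Thursday: Friday.

Friday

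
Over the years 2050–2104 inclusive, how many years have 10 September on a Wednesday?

9

Track 10 September's weekday year by year (advancing +1, or +2 across a Feb 29):
  2050: Sat  2051: Sun (+1)  2052: Tue (+2)  2053: Wed (+1) ✓  2054: Thu (+1)
  2055: Fri (+1)  2056: Sun (+2)  2057: Mon (+1)  2058: Tue (+1)  2059: Wed (+1) ✓
  2060: Fri (+2)  2061: Sat (+1)  2062: Sun (+1)  2063: Mon (+1)  … (27 more years) …
  2091: Mon (+1)  2092: Wed (+2) ✓  2093: Thu (+1)  2094: Fri (+1)  2095: Sat (+1)
  2096: Mon (+2)  2097: Tue (+1)  2098: Wed (+1) ✓  2099: Thu (+1)  2100: Fri (+1)
  2101: Sat (+1)  2102: Sun (+1)  2103: Mon (+1)  2104: Wed (+2) ✓
Wednesday years: 2053, 2059, 2064, 2070, 2081, 2087, 2092, 2098, 2104 — 9 in total.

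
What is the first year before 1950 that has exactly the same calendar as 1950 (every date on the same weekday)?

Two years share a calendar iff Jan 1 falls on the same weekday and both are leap or both are common. 1950: Jan 1 is Sunday, common year.
1949: Jan 1 Saturday, common
1948: Jan 1 Thursday, leap
1947: Jan 1 Wednesday, common
1946: Jan 1 Tuesday, common
1945: Jan 1 Monday, common
1944: Jan 1 Saturday, leap
1943: Jan 1 Friday, common
1942: Jan 1 Thursday, common
1941: Jan 1 Wednesday, common
1940: Jan 1 Monday, leap
1939: Jan 1 Sunday, common
1939 matches on both conditions.

1939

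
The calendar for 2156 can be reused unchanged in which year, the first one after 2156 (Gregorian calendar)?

Two years share a calendar iff Jan 1 falls on the same weekday and both are leap or both are common. 2156: Jan 1 is Thursday, leap year.
2157: Jan 1 Saturday, common
2158: Jan 1 Sunday, common
2159: Jan 1 Monday, common
2160: Jan 1 Tuesday, leap
2161: Jan 1 Thursday, common
2162: Jan 1 Friday, common
2163: Jan 1 Saturday, common
2164: Jan 1 Sunday, leap
2165: Jan 1 Tuesday, common
2166: Jan 1 Wednesday, common
2167: Jan 1 Thursday, common
2168: Jan 1 Friday, leap
2169: Jan 1 Sunday, common
2170: Jan 1 Monday, common
2171: Jan 1 Tuesday, common
2172: Jan 1 Wednesday, leap
2173: Jan 1 Friday, common
2174: Jan 1 Saturday, common
2175: Jan 1 Sunday, common
2176: Jan 1 Monday, leap
2177: Jan 1 Wednesday, common
2178: Jan 1 Thursday, common
2179: Jan 1 Friday, common
2180: Jan 1 Saturday, leap
2181: Jan 1 Monday, common
2182: Jan 1 Tuesday, common
2183: Jan 1 Wednesday, common
2184: Jan 1 Thursday, leap
2184 matches on both conditions.

2184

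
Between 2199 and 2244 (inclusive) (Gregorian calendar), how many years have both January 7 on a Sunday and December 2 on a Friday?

0

Check each year's weekday for January 7 and December 2:
  2199: Mon/Mon  2200: Tue/Tue  2201: Wed/Wed  2202: Thu/Thu  2203: Fri/Fri  2204: Sat/Sun  2205: Mon/Mon  2206: Tue/Tue  2207: Wed/Wed  2208: Thu/Fri  2209: Sat/Sat  2210: Sun/Sun  2211: Mon/Mon  2212: Tue/Wed  …(18 more)…  2231: Fri/Fri  2232: Sat/Sun  2233: Mon/Mon  2234: Tue/Tue  2235: Wed/Wed  2236: Thu/Fri  2237: Sat/Sat  2238: Sun/Sun  2239: Mon/Mon  2240: Tue/Wed  2241: Thu/Thu  2242: Fri/Fri  2243: Sat/Sat  2244: Sun/Mon
Both conditions hold in: no year — 0.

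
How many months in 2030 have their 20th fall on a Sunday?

2

Check the 20th of each month of 2030: Jan 20: Sun, Feb 20: Wed, Mar 20: Wed, Apr 20: Sat, May 20: Mon, Jun 20: Thu, Jul 20: Sat, Aug 20: Tue, Sep 20: Fri, Oct 20: Sun, Nov 20: Wed, Dec 20: Fri.
Sunday occurs in January, October — 2 months.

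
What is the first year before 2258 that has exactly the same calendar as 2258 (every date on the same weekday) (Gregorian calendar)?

Two years share a calendar iff Jan 1 falls on the same weekday and both are leap or both are common. 2258: Jan 1 is Friday, common year.
2257: Jan 1 Thursday, common
2256: Jan 1 Tuesday, leap
2255: Jan 1 Monday, common
2254: Jan 1 Sunday, common
2253: Jan 1 Saturday, common
2252: Jan 1 Thursday, leap
2251: Jan 1 Wednesday, common
2250: Jan 1 Tuesday, common
2249: Jan 1 Monday, common
2248: Jan 1 Saturday, leap
2247: Jan 1 Friday, common
2247 matches on both conditions.

2247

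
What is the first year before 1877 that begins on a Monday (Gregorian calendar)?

1872

Jan 1 advances by 2 weekdays after a leap year and by 1 after a common year.
1877: Jan 1 is Monday.
1876: Saturday (leap)
1875: Friday
1874: Thursday
1873: Wednesday
1872: Monday (leap)
1872 begins on a Monday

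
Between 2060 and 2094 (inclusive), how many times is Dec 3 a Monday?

Track Dec 3's weekday year by year (advancing +1, or +2 across a Feb 29):
  2060: Fri  2061: Sat (+1)  2062: Sun (+1)  2063: Mon (+1) ✓  2064: Wed (+2)
  2065: Thu (+1)  2066: Fri (+1)  2067: Sat (+1)  2068: Mon (+2) ✓  2069: Tue (+1)
  2070: Wed (+1)  2071: Thu (+1)  2072: Sat (+2)  2073: Sun (+1)  … (7 more years) …
  2081: Wed (+1)  2082: Thu (+1)  2083: Fri (+1)  2084: Sun (+2)  2085: Mon (+1) ✓
  2086: Tue (+1)  2087: Wed (+1)  2088: Fri (+2)  2089: Sat (+1)  2090: Sun (+1)
  2091: Mon (+1) ✓  2092: Wed (+2)  2093: Thu (+1)  2094: Fri (+1)
Monday years: 2063, 2068, 2074, 2085, 2091 — 5 in total.

5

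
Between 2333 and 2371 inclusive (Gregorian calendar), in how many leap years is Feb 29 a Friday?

1

Leap years in 2333–2371: 9 of them.
Feb 29 weekday advances by 5 (mod 7) from one leap year to the next four years later (or differs when a century non-leap intervenes).
Leap-day weekdays: 2336:Sat 2340:Thu 2344:Tue 2348:Sun 2352:Fri✓ 2356:Wed 2360:Mon 2364:Sat 2368:Thu
Friday: 2352 → 1.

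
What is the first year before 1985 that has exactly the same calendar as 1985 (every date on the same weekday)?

1974

Two years share a calendar iff Jan 1 falls on the same weekday and both are leap or both are common. 1985: Jan 1 is Tuesday, common year.
1984: Jan 1 Sunday, leap
1983: Jan 1 Saturday, common
1982: Jan 1 Friday, common
1981: Jan 1 Thursday, common
1980: Jan 1 Tuesday, leap
1979: Jan 1 Monday, common
1978: Jan 1 Sunday, common
1977: Jan 1 Saturday, common
1976: Jan 1 Thursday, leap
1975: Jan 1 Wednesday, common
1974: Jan 1 Tuesday, common
1974 matches on both conditions.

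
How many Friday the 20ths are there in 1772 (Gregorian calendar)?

2

Check the 20th of each month of 1772: Jan 20: Mon, Feb 20: Thu, Mar 20: Fri, Apr 20: Mon, May 20: Wed, Jun 20: Sat, Jul 20: Mon, Aug 20: Thu, Sep 20: Sun, Oct 20: Tue, Nov 20: Fri, Dec 20: Sun.
Friday occurs in March, November — 2 months.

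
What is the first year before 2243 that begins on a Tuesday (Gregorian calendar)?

Jan 1 advances by 2 weekdays after a leap year and by 1 after a common year.
2243: Jan 1 is Sunday.
2242: Saturday
2241: Friday
2240: Wednesday (leap)
2239: Tuesday
2239 begins on a Tuesday

2239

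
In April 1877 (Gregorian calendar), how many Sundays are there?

April 1877 has 30 days and begins on Sunday.
The first Sunday is April 1.
Sundays fall on 1, 8, 15, 22, 29 — that's 5.

5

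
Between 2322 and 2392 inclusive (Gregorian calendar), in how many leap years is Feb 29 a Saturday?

Leap years in 2322–2392: 18 of them.
Feb 29 weekday advances by 5 (mod 7) from one leap year to the next four years later (or differs when a century non-leap intervenes).
Leap-day weekdays: 2324:Fri 2328:Wed 2332:Mon 2336:Sat✓ 2340:Thu 2344:Tue 2348:Sun 2352:Fri 2356:Wed 2360:Mon 2364:Sat✓ 2368:Thu 2372:Tue 2376:Sun 2380:Fri 2384:Wed 2388:Mon 2392:Sat✓
Saturday: 2336, 2364, 2392 → 3.

3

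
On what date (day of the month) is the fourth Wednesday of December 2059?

24

December 1, 2059 is a Monday, so the first Wednesday is the 3rd.
The fourth Wednesday is 3 + 21 = 24.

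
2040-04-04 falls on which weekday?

January 1, 2040 is a Sunday.
April 4 is day 95 of the year, i.e. 94 days after Jan 1.
94 mod 7 = 3, so advance 3 weekdays from Sunday: Wednesday.

Wednesday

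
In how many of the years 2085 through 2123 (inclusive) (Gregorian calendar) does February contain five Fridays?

2

February has 28 days (29 in leap years); it has five Fridays when Friday falls among the first (month-length − 28) days — i.e. when February 1 is Friday in a leap year (never in a common year).
February 1 by year: 2085:Thu 2086:Fri 2087:Sat 2088:Sun 2089:Tue 2090:Wed 2091:Thu 2092:Fri✓ 2093:Sun 2094:Mon 2095:Tue 2096:Wed 2097:Fri 2098:Sat 2099:Sun …(9 more)… 2109:Fri 2110:Sat 2111:Sun 2112:Mon 2113:Wed 2114:Thu 2115:Fri 2116:Sat 2117:Mon 2118:Tue 2119:Wed 2120:Thu 2121:Sat 2122:Sun 2123:Mon
Years with five Fridays: 2092, 2104 → 2.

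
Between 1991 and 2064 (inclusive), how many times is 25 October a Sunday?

Track 25 October's weekday year by year (advancing +1, or +2 across a Feb 29):
  1991: Fri  1992: Sun (+2) ✓  1993: Mon (+1)  1994: Tue (+1)  1995: Wed (+1)
  1996: Fri (+2)  1997: Sat (+1)  1998: Sun (+1) ✓  1999: Mon (+1)  2000: Wed (+2)
  2001: Thu (+1)  2002: Fri (+1)  2003: Sat (+1)  2004: Mon (+2)  … (46 more years) …
  2051: Wed (+1)  2052: Fri (+2)  2053: Sat (+1)  2054: Sun (+1) ✓  2055: Mon (+1)
  2056: Wed (+2)  2057: Thu (+1)  2058: Fri (+1)  2059: Sat (+1)  2060: Mon (+2)
  2061: Tue (+1)  2062: Wed (+1)  2063: Thu (+1)  2064: Sat (+2)
Sunday years: 1992, 1998, 2009, 2015, 2020, 2026, 2037, 2043, 2048, 2054 — 10 in total.

10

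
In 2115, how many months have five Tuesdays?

5

A month of length L has five Tuesdays iff its first Tuesday is on day ≤ L−28 (so day 1–3 in a 31-day month, 1–2 in a 30-day month, day 1 in a leap February).
Checking each month of 2115: Jan starts Tue (31d) ✓; Feb starts Fri (28d); Mar starts Fri (31d); Apr starts Mon (30d) ✓; May starts Wed (31d); Jun starts Sat (30d); Jul starts Mon (31d) ✓; Aug starts Thu (31d); Sep starts Sun (30d); Oct starts Tue (31d) ✓; Nov starts Fri (30d); Dec starts Sun (31d) ✓.
Five-Tuesday months: January, April, July, October, December → 5.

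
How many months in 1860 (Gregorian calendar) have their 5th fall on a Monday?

Check the 5th of each month of 1860: Jan 5: Thu, Feb 5: Sun, Mar 5: Mon, Apr 5: Thu, May 5: Sat, Jun 5: Tue, Jul 5: Thu, Aug 5: Sun, Sep 5: Wed, Oct 5: Fri, Nov 5: Mon, Dec 5: Wed.
Monday occurs in March, November — 2 months.

2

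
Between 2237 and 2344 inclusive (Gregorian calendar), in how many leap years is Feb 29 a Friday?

Leap years in 2237–2344: 26 of them.
Feb 29 weekday advances by 5 (mod 7) from one leap year to the next four years later (or differs when a century non-leap intervenes).
Leap-day weekdays: 2240:Sat 2244:Thu 2248:Tue 2252:Sun 2256:Fri✓ 2260:Wed 2264:Mon 2268:Sat 2272:Thu 2276:Tue 2280:Sun 2284:Fri✓ 2288:Wed 2292:Mon 2296:Sat 2304:Mon 2308:Sat 2312:Thu 2316:Tue 2320:Sun 2324:Fri✓ 2328:Wed 2332:Mon 2336:Sat 2340:Thu 2344:Tue
Friday: 2256, 2284, 2324 → 3.

3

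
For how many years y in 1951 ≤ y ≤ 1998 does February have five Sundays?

1

February has 28 days (29 in leap years); it has five Sundays when Sunday falls among the first (month-length − 28) days — i.e. when February 1 is Sunday in a leap year (never in a common year).
February 1 by year: 1951:Thu 1952:Fri 1953:Sun 1954:Mon 1955:Tue 1956:Wed 1957:Fri 1958:Sat 1959:Sun 1960:Mon 1961:Wed 1962:Thu 1963:Fri 1964:Sat 1965:Mon …(18 more)… 1984:Wed 1985:Fri 1986:Sat 1987:Sun 1988:Mon 1989:Wed 1990:Thu 1991:Fri 1992:Sat 1993:Mon 1994:Tue 1995:Wed 1996:Thu 1997:Sat 1998:Sun
Years with five Sundays: 1976 → 1.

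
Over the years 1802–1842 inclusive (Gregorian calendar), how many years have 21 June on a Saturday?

5

Track 21 June's weekday year by year (advancing +1, or +2 across a Feb 29):
  1802: Mon  1803: Tue (+1)  1804: Thu (+2)  1805: Fri (+1)  1806: Sat (+1) ✓
  1807: Sun (+1)  1808: Tue (+2)  1809: Wed (+1)  1810: Thu (+1)  1811: Fri (+1)
  1812: Sun (+2)  1813: Mon (+1)  1814: Tue (+1)  1815: Wed (+1)  … (13 more years) …
  1829: Sun (+1)  1830: Mon (+1)  1831: Tue (+1)  1832: Thu (+2)  1833: Fri (+1)
  1834: Sat (+1) ✓  1835: Sun (+1)  1836: Tue (+2)  1837: Wed (+1)  1838: Thu (+1)
  1839: Fri (+1)  1840: Sun (+2)  1841: Mon (+1)  1842: Tue (+1)
Saturday years: 1806, 1817, 1823, 1828, 1834 — 5 in total.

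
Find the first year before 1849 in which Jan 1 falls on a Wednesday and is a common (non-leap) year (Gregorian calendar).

1845

Jan 1 advances by 2 weekdays after a leap year and by 1 after a common year.
1849: Jan 1 is Monday.
1848: Saturday (leap)
1847: Friday
1846: Thursday
1845: Wednesday
1845 begins on a Wednesday and is a common year.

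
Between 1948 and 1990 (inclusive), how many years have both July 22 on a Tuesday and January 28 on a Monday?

Check each year's weekday for July 22 and January 28:
  1948: Thu/Wed  1949: Fri/Fri  1950: Sat/Sat  1951: Sun/Sun  1952: Tue/Mon ✓  1953: Wed/Wed  1954: Thu/Thu  1955: Fri/Fri  1956: Sun/Sat  1957: Mon/Mon  1958: Tue/Tue  1959: Wed/Wed  1960: Fri/Thu  1961: Sat/Sat  …(15 more)…  1977: Fri/Fri  1978: Sat/Sat  1979: Sun/Sun  1980: Tue/Mon ✓  1981: Wed/Wed  1982: Thu/Thu  1983: Fri/Fri  1984: Sun/Sat  1985: Mon/Mon  1986: Tue/Tue  1987: Wed/Wed  1988: Fri/Thu  1989: Sat/Sat  1990: Sun/Sun
Both conditions hold in: 1952, 1980 — 2.

2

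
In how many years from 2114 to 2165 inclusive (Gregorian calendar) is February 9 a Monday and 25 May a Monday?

Check each year's weekday for February 9 and 25 May:
  2114: Fri/Fri  2115: Sat/Sat  2116: Sun/Mon  2117: Tue/Tue  2118: Wed/Wed  2119: Thu/Thu  2120: Fri/Sat  2121: Sun/Sun  2122: Mon/Mon ✓  2123: Tue/Tue  2124: Wed/Thu  2125: Fri/Fri  2126: Sat/Sat  2127: Sun/Sun  …(24 more)…  2152: Wed/Thu  2153: Fri/Fri  2154: Sat/Sat  2155: Sun/Sun  2156: Mon/Tue  2157: Wed/Wed  2158: Thu/Thu  2159: Fri/Fri  2160: Sat/Sun  2161: Mon/Mon ✓  2162: Tue/Tue  2163: Wed/Wed  2164: Thu/Fri  2165: Sat/Sat
Both conditions hold in: 2122, 2133, 2139, 2150, 2161 — 5.

5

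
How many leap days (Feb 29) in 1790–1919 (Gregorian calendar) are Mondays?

Leap years in 1790–1919: 30 of them.
Feb 29 weekday advances by 5 (mod 7) from one leap year to the next four years later (or differs when a century non-leap intervenes).
Leap-day weekdays: 1792:Wed 1796:Mon✓ 1804:Wed 1808:Mon✓ 1812:Sat 1816:Thu 1820:Tue 1824:Sun 1828:Fri 1832:Wed 1836:Mon✓ 1840:Sat 1844:Thu …(4 more)… 1864:Mon✓ 1868:Sat 1872:Thu 1876:Tue 1880:Sun 1884:Fri 1888:Wed 1892:Mon✓ 1896:Sat 1904:Mon✓ 1908:Sat 1912:Thu 1916:Tue
Monday: 1796, 1808, 1836, 1864, 1892, 1904 → 6.

6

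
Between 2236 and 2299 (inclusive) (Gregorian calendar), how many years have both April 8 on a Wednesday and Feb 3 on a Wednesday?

0

Check each year's weekday for April 8 and Feb 3:
  2236: Fri/Wed  2237: Sat/Fri  2238: Sun/Sat  2239: Mon/Sun  2240: Wed/Mon  2241: Thu/Wed  2242: Fri/Thu  2243: Sat/Fri  2244: Mon/Sat  2245: Tue/Mon  2246: Wed/Tue  2247: Thu/Wed  2248: Sat/Thu  2249: Sun/Sat  …(36 more)…  2286: Thu/Wed  2287: Fri/Thu  2288: Sun/Fri  2289: Mon/Sun  2290: Tue/Mon  2291: Wed/Tue  2292: Fri/Wed  2293: Sat/Fri  2294: Sun/Sat  2295: Mon/Sun  2296: Wed/Mon  2297: Thu/Wed  2298: Fri/Thu  2299: Sat/Fri
Both conditions hold in: no year — 0.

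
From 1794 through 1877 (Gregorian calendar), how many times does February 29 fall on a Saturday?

3

Leap years in 1794–1877: 20 of them.
Feb 29 weekday advances by 5 (mod 7) from one leap year to the next four years later (or differs when a century non-leap intervenes).
Leap-day weekdays: 1796:Mon 1804:Wed 1808:Mon 1812:Sat✓ 1816:Thu 1820:Tue 1824:Sun 1828:Fri 1832:Wed 1836:Mon 1840:Sat✓ 1844:Thu 1848:Tue 1852:Sun 1856:Fri 1860:Wed 1864:Mon 1868:Sat✓ 1872:Thu 1876:Tue
Saturday: 1812, 1840, 1868 → 3.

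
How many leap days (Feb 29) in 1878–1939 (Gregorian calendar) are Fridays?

2

Leap years in 1878–1939: 14 of them.
Feb 29 weekday advances by 5 (mod 7) from one leap year to the next four years later (or differs when a century non-leap intervenes).
Leap-day weekdays: 1880:Sun 1884:Fri✓ 1888:Wed 1892:Mon 1896:Sat 1904:Mon 1908:Sat 1912:Thu 1916:Tue 1920:Sun 1924:Fri✓ 1928:Wed 1932:Mon 1936:Sat
Friday: 1884, 1924 → 2.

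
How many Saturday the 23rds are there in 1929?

Check the 23rd of each month of 1929: Jan 23: Wed, Feb 23: Sat, Mar 23: Sat, Apr 23: Tue, May 23: Thu, Jun 23: Sun, Jul 23: Tue, Aug 23: Fri, Sep 23: Mon, Oct 23: Wed, Nov 23: Sat, Dec 23: Mon.
Saturday occurs in February, March, November — 3 months.

3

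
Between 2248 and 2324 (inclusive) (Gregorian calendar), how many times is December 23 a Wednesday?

10

Track December 23's weekday year by year (advancing +1, or +2 across a Feb 29):
  2248: Sat  2249: Sun (+1)  2250: Mon (+1)  2251: Tue (+1)  2252: Thu (+2)
  2253: Fri (+1)  2254: Sat (+1)  2255: Sun (+1)  2256: Tue (+2)  2257: Wed (+1) ✓
  2258: Thu (+1)  2259: Fri (+1)  2260: Sun (+2)  2261: Mon (+1)  … (49 more years) …
  2311: Sat (+1)  2312: Mon (+2)  2313: Tue (+1)  2314: Wed (+1) ✓  2315: Thu (+1)
  2316: Sat (+2)  2317: Sun (+1)  2318: Mon (+1)  2319: Tue (+1)  2320: Thu (+2)
  2321: Fri (+1)  2322: Sat (+1)  2323: Sun (+1)  2324: Tue (+2)
Wednesday years: 2257, 2263, 2268, 2274, 2285, 2291, 2296, 2303, 2308, 2314 — 10 in total.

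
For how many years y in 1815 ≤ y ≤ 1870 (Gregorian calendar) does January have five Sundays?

24

January has 31 days; it has five Sundays when Sunday falls among the first (month-length − 28) days — i.e. when January 1 is one of Sunday/Saturday/Friday.
January 1 by year: 1815:Sun✓ 1816:Mon 1817:Wed 1818:Thu 1819:Fri✓ 1820:Sat✓ 1821:Mon 1822:Tue 1823:Wed 1824:Thu 1825:Sat✓ 1826:Sun✓ 1827:Mon 1828:Tue 1829:Thu …(26 more)… 1856:Tue 1857:Thu 1858:Fri✓ 1859:Sat✓ 1860:Sun✓ 1861:Tue 1862:Wed 1863:Thu 1864:Fri✓ 1865:Sun✓ 1866:Mon 1867:Tue 1868:Wed 1869:Fri✓ 1870:Sat✓
Years with five Sundays: 1815, 1819, 1820, 1825, 1826, 1830, 1831, 1832, 1836, 1837, 1841, 1842, 1843, 1847, 1848, 1853, 1854, 1858, 1859, 1860, 1864, 1865, 1869, 1870 → 24.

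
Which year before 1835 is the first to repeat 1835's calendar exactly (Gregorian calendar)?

1829

Two years share a calendar iff Jan 1 falls on the same weekday and both are leap or both are common. 1835: Jan 1 is Thursday, common year.
1834: Jan 1 Wednesday, common
1833: Jan 1 Tuesday, common
1832: Jan 1 Sunday, leap
1831: Jan 1 Saturday, common
1830: Jan 1 Friday, common
1829: Jan 1 Thursday, common
1829 matches on both conditions.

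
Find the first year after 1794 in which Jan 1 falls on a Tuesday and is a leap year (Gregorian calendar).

1828

Jan 1 advances by 2 weekdays after a leap year and by 1 after a common year.
1794: Jan 1 is Wednesday.
1795: Thursday
1796: Friday (leap)
1797: Sunday
1798: Monday
1799: Tuesday
1800: Wednesday
1801: Thursday
1802: Friday
1803: Saturday
1804: Sunday (leap)
1805: Tuesday
1806: Wednesday
1807: Thursday
1808: Friday (leap)
1809: Sunday
1810: Monday
1811: Tuesday
1812: Wednesday (leap)
1813: Friday
1814: Saturday
1815: Sunday
1816: Monday (leap)
1817: Wednesday
1818: Thursday
1819: Friday
1820: Saturday (leap)
1821: Monday
1822: Tuesday
1823: Wednesday
1824: Thursday (leap)
1825: Saturday
1826: Sunday
1827: Monday
1828: Tuesday (leap)
1828 begins on a Tuesday and is a leap year.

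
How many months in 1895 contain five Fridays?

4

A month of length L has five Fridays iff its first Friday is on day ≤ L−28 (so day 1–3 in a 31-day month, 1–2 in a 30-day month, day 1 in a leap February).
Checking each month of 1895: Jan starts Tue (31d); Feb starts Fri (28d); Mar starts Fri (31d) ✓; Apr starts Mon (30d); May starts Wed (31d) ✓; Jun starts Sat (30d); Jul starts Mon (31d); Aug starts Thu (31d) ✓; Sep starts Sun (30d); Oct starts Tue (31d); Nov starts Fri (30d) ✓; Dec starts Sun (31d).
Five-Friday months: March, May, August, November → 4.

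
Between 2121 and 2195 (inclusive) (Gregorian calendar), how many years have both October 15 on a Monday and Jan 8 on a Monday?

Check each year's weekday for October 15 and Jan 8:
  2121: Wed/Wed  2122: Thu/Thu  2123: Fri/Fri  2124: Sun/Sat  2125: Mon/Mon ✓  2126: Tue/Tue  2127: Wed/Wed  2128: Fri/Thu  2129: Sat/Sat  2130: Sun/Sun  2131: Mon/Mon ✓  2132: Wed/Tue  2133: Thu/Thu  2134: Fri/Fri  …(47 more)…  2182: Tue/Tue  2183: Wed/Wed  2184: Fri/Thu  2185: Sat/Sat  2186: Sun/Sun  2187: Mon/Mon ✓  2188: Wed/Tue  2189: Thu/Thu  2190: Fri/Fri  2191: Sat/Sat  2192: Mon/Sun  2193: Tue/Tue  2194: Wed/Wed  2195: Thu/Thu
Both conditions hold in: 2125, 2131, 2142, 2153, 2159, 2170, 2181, 2187 — 8.

8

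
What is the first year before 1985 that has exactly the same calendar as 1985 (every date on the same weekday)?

1974

Two years share a calendar iff Jan 1 falls on the same weekday and both are leap or both are common. 1985: Jan 1 is Tuesday, common year.
1984: Jan 1 Sunday, leap
1983: Jan 1 Saturday, common
1982: Jan 1 Friday, common
1981: Jan 1 Thursday, common
1980: Jan 1 Tuesday, leap
1979: Jan 1 Monday, common
1978: Jan 1 Sunday, common
1977: Jan 1 Saturday, common
1976: Jan 1 Thursday, leap
1975: Jan 1 Wednesday, common
1974: Jan 1 Tuesday, common
1974 matches on both conditions.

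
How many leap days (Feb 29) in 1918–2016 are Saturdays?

Leap years in 1918–2016: 25 of them.
Feb 29 weekday advances by 5 (mod 7) from one leap year to the next four years later (or differs when a century non-leap intervenes).
Leap-day weekdays: 1920:Sun 1924:Fri 1928:Wed 1932:Mon 1936:Sat✓ 1940:Thu 1944:Tue 1948:Sun 1952:Fri 1956:Wed 1960:Mon 1964:Sat✓ 1968:Thu 1972:Tue 1976:Sun 1980:Fri 1984:Wed 1988:Mon 1992:Sat✓ 1996:Thu 2000:Tue 2004:Sun 2008:Fri 2012:Wed 2016:Mon
Saturday: 1936, 1964, 1992 → 3.

3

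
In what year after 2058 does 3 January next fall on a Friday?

2059

From one year to the next, a fixed date's weekday advances by 1, or by 2 when a Feb 29 lies between the two dates.
2058: January 3 is Thursday.
2059: Friday (+1)
3 January falls on a Friday in 2059.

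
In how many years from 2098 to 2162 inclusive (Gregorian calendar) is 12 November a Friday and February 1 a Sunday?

2

Check each year's weekday for 12 November and February 1:
  2098: Wed/Sat  2099: Thu/Sun  2100: Fri/Mon  2101: Sat/Tue  2102: Sun/Wed  2103: Mon/Thu  2104: Wed/Fri  2105: Thu/Sun  2106: Fri/Mon  2107: Sat/Tue  2108: Mon/Wed  2109: Tue/Fri  2110: Wed/Sat  2111: Thu/Sun  …(37 more)…  2149: Wed/Sat  2150: Thu/Sun  2151: Fri/Mon  2152: Sun/Tue  2153: Mon/Thu  2154: Tue/Fri  2155: Wed/Sat  2156: Fri/Sun ✓  2157: Sat/Tue  2158: Sun/Wed  2159: Mon/Thu  2160: Wed/Fri  2161: Thu/Sun  2162: Fri/Mon
Both conditions hold in: 2128, 2156 — 2.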